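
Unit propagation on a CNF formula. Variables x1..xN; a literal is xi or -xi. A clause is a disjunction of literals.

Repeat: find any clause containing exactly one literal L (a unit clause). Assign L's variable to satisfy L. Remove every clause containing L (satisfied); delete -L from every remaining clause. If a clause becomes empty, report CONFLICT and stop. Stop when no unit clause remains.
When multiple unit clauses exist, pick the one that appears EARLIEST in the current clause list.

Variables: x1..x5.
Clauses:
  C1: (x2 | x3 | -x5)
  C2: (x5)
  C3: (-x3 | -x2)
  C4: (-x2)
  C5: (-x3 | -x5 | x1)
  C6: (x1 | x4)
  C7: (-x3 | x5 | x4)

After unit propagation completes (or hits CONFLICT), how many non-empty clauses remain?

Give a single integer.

Answer: 0

Derivation:
unit clause [5] forces x5=T; simplify:
  drop -5 from [2, 3, -5] -> [2, 3]
  drop -5 from [-3, -5, 1] -> [-3, 1]
  satisfied 2 clause(s); 5 remain; assigned so far: [5]
unit clause [-2] forces x2=F; simplify:
  drop 2 from [2, 3] -> [3]
  satisfied 2 clause(s); 3 remain; assigned so far: [2, 5]
unit clause [3] forces x3=T; simplify:
  drop -3 from [-3, 1] -> [1]
  satisfied 1 clause(s); 2 remain; assigned so far: [2, 3, 5]
unit clause [1] forces x1=T; simplify:
  satisfied 2 clause(s); 0 remain; assigned so far: [1, 2, 3, 5]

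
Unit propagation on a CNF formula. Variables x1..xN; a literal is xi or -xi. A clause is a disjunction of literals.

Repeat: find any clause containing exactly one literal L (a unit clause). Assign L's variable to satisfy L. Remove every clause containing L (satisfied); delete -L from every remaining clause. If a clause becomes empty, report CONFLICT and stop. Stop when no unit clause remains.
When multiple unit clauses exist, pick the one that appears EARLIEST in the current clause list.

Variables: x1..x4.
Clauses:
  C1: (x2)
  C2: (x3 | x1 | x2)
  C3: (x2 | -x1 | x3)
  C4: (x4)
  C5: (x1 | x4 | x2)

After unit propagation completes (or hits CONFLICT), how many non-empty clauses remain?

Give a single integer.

unit clause [2] forces x2=T; simplify:
  satisfied 4 clause(s); 1 remain; assigned so far: [2]
unit clause [4] forces x4=T; simplify:
  satisfied 1 clause(s); 0 remain; assigned so far: [2, 4]

Answer: 0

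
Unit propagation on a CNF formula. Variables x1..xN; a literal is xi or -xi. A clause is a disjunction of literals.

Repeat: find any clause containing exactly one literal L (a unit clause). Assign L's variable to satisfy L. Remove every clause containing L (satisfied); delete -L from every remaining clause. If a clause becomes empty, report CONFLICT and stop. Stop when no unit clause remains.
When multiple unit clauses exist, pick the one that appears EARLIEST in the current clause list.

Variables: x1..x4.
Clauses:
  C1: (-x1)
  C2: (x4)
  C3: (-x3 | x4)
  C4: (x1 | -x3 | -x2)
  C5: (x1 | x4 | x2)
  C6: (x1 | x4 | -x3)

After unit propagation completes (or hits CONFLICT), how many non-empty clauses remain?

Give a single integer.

Answer: 1

Derivation:
unit clause [-1] forces x1=F; simplify:
  drop 1 from [1, -3, -2] -> [-3, -2]
  drop 1 from [1, 4, 2] -> [4, 2]
  drop 1 from [1, 4, -3] -> [4, -3]
  satisfied 1 clause(s); 5 remain; assigned so far: [1]
unit clause [4] forces x4=T; simplify:
  satisfied 4 clause(s); 1 remain; assigned so far: [1, 4]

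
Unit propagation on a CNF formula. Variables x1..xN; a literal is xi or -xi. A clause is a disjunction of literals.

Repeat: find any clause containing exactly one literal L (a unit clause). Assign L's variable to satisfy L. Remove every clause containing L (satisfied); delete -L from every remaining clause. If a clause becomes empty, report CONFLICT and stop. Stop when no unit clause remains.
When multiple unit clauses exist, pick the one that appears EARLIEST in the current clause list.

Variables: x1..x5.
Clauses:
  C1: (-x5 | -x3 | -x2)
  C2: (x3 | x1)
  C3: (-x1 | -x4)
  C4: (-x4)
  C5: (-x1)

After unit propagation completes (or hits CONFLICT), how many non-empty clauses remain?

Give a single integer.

Answer: 1

Derivation:
unit clause [-4] forces x4=F; simplify:
  satisfied 2 clause(s); 3 remain; assigned so far: [4]
unit clause [-1] forces x1=F; simplify:
  drop 1 from [3, 1] -> [3]
  satisfied 1 clause(s); 2 remain; assigned so far: [1, 4]
unit clause [3] forces x3=T; simplify:
  drop -3 from [-5, -3, -2] -> [-5, -2]
  satisfied 1 clause(s); 1 remain; assigned so far: [1, 3, 4]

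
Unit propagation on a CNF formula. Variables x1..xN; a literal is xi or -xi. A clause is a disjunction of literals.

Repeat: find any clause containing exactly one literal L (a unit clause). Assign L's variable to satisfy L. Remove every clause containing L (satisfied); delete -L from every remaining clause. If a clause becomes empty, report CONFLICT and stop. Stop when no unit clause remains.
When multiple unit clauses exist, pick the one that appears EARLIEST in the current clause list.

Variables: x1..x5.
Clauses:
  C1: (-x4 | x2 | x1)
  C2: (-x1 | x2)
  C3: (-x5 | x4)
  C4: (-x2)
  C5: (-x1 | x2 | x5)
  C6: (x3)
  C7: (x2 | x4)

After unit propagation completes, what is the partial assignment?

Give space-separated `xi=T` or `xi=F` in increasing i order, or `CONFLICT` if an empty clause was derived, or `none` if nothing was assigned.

unit clause [-2] forces x2=F; simplify:
  drop 2 from [-4, 2, 1] -> [-4, 1]
  drop 2 from [-1, 2] -> [-1]
  drop 2 from [-1, 2, 5] -> [-1, 5]
  drop 2 from [2, 4] -> [4]
  satisfied 1 clause(s); 6 remain; assigned so far: [2]
unit clause [-1] forces x1=F; simplify:
  drop 1 from [-4, 1] -> [-4]
  satisfied 2 clause(s); 4 remain; assigned so far: [1, 2]
unit clause [-4] forces x4=F; simplify:
  drop 4 from [-5, 4] -> [-5]
  drop 4 from [4] -> [] (empty!)
  satisfied 1 clause(s); 3 remain; assigned so far: [1, 2, 4]
CONFLICT (empty clause)

Answer: CONFLICT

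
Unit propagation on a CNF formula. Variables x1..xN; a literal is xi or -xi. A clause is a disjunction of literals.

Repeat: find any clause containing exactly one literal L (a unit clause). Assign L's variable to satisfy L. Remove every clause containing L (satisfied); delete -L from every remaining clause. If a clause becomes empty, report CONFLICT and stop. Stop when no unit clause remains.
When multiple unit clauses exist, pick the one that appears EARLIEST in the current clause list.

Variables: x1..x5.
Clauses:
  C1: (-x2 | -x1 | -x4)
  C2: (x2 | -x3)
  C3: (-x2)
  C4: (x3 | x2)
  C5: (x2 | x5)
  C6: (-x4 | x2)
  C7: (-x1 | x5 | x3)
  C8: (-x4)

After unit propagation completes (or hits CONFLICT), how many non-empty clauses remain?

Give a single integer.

Answer: 4

Derivation:
unit clause [-2] forces x2=F; simplify:
  drop 2 from [2, -3] -> [-3]
  drop 2 from [3, 2] -> [3]
  drop 2 from [2, 5] -> [5]
  drop 2 from [-4, 2] -> [-4]
  satisfied 2 clause(s); 6 remain; assigned so far: [2]
unit clause [-3] forces x3=F; simplify:
  drop 3 from [3] -> [] (empty!)
  drop 3 from [-1, 5, 3] -> [-1, 5]
  satisfied 1 clause(s); 5 remain; assigned so far: [2, 3]
CONFLICT (empty clause)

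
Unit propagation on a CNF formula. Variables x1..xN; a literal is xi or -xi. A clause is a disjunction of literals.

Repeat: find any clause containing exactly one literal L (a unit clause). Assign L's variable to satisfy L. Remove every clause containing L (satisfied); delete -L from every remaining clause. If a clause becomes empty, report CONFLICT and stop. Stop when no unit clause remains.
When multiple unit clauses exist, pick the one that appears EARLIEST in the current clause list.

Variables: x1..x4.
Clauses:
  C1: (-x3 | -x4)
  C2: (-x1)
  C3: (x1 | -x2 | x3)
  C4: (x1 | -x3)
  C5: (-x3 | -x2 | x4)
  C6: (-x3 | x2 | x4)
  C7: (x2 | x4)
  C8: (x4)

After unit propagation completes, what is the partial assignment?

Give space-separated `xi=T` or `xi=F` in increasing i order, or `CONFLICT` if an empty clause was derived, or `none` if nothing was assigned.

Answer: x1=F x2=F x3=F x4=T

Derivation:
unit clause [-1] forces x1=F; simplify:
  drop 1 from [1, -2, 3] -> [-2, 3]
  drop 1 from [1, -3] -> [-3]
  satisfied 1 clause(s); 7 remain; assigned so far: [1]
unit clause [-3] forces x3=F; simplify:
  drop 3 from [-2, 3] -> [-2]
  satisfied 4 clause(s); 3 remain; assigned so far: [1, 3]
unit clause [-2] forces x2=F; simplify:
  drop 2 from [2, 4] -> [4]
  satisfied 1 clause(s); 2 remain; assigned so far: [1, 2, 3]
unit clause [4] forces x4=T; simplify:
  satisfied 2 clause(s); 0 remain; assigned so far: [1, 2, 3, 4]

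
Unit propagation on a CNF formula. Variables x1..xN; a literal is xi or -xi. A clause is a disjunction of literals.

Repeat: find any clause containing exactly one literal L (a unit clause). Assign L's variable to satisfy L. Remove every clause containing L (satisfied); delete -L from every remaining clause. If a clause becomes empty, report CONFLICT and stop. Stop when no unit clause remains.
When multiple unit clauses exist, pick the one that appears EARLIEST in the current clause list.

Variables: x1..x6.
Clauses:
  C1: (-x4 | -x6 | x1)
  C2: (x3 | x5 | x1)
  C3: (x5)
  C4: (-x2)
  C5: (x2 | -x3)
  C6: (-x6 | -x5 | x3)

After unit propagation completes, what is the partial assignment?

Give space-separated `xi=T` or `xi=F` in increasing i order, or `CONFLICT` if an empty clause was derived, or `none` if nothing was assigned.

Answer: x2=F x3=F x5=T x6=F

Derivation:
unit clause [5] forces x5=T; simplify:
  drop -5 from [-6, -5, 3] -> [-6, 3]
  satisfied 2 clause(s); 4 remain; assigned so far: [5]
unit clause [-2] forces x2=F; simplify:
  drop 2 from [2, -3] -> [-3]
  satisfied 1 clause(s); 3 remain; assigned so far: [2, 5]
unit clause [-3] forces x3=F; simplify:
  drop 3 from [-6, 3] -> [-6]
  satisfied 1 clause(s); 2 remain; assigned so far: [2, 3, 5]
unit clause [-6] forces x6=F; simplify:
  satisfied 2 clause(s); 0 remain; assigned so far: [2, 3, 5, 6]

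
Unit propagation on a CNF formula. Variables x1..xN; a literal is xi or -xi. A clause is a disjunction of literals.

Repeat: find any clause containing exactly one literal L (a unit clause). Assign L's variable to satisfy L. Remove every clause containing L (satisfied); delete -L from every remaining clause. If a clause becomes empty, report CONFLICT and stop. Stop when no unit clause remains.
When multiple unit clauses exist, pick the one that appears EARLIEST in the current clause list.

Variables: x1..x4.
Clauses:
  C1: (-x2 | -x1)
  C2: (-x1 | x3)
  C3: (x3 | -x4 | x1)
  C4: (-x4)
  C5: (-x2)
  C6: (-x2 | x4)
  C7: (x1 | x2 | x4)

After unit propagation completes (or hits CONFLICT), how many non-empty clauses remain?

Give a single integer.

unit clause [-4] forces x4=F; simplify:
  drop 4 from [-2, 4] -> [-2]
  drop 4 from [1, 2, 4] -> [1, 2]
  satisfied 2 clause(s); 5 remain; assigned so far: [4]
unit clause [-2] forces x2=F; simplify:
  drop 2 from [1, 2] -> [1]
  satisfied 3 clause(s); 2 remain; assigned so far: [2, 4]
unit clause [1] forces x1=T; simplify:
  drop -1 from [-1, 3] -> [3]
  satisfied 1 clause(s); 1 remain; assigned so far: [1, 2, 4]
unit clause [3] forces x3=T; simplify:
  satisfied 1 clause(s); 0 remain; assigned so far: [1, 2, 3, 4]

Answer: 0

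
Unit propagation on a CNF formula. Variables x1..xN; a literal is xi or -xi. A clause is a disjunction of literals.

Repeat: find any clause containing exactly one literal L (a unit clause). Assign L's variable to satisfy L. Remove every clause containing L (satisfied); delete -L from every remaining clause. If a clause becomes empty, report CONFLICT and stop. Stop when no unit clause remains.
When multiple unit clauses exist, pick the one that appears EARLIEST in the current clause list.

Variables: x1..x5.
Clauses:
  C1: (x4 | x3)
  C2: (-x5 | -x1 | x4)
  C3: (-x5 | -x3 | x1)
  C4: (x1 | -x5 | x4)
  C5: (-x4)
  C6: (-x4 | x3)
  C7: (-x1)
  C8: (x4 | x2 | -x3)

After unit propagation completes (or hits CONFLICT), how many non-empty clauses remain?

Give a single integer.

Answer: 0

Derivation:
unit clause [-4] forces x4=F; simplify:
  drop 4 from [4, 3] -> [3]
  drop 4 from [-5, -1, 4] -> [-5, -1]
  drop 4 from [1, -5, 4] -> [1, -5]
  drop 4 from [4, 2, -3] -> [2, -3]
  satisfied 2 clause(s); 6 remain; assigned so far: [4]
unit clause [3] forces x3=T; simplify:
  drop -3 from [-5, -3, 1] -> [-5, 1]
  drop -3 from [2, -3] -> [2]
  satisfied 1 clause(s); 5 remain; assigned so far: [3, 4]
unit clause [-1] forces x1=F; simplify:
  drop 1 from [-5, 1] -> [-5]
  drop 1 from [1, -5] -> [-5]
  satisfied 2 clause(s); 3 remain; assigned so far: [1, 3, 4]
unit clause [-5] forces x5=F; simplify:
  satisfied 2 clause(s); 1 remain; assigned so far: [1, 3, 4, 5]
unit clause [2] forces x2=T; simplify:
  satisfied 1 clause(s); 0 remain; assigned so far: [1, 2, 3, 4, 5]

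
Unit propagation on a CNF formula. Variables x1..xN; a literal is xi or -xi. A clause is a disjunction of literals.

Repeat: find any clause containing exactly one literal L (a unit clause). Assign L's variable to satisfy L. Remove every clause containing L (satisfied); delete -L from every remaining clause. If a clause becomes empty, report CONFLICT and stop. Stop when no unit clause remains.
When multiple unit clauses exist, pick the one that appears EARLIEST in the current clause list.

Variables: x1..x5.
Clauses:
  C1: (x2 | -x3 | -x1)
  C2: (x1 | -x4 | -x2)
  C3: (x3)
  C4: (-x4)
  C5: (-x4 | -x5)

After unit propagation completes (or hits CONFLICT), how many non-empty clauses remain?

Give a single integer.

Answer: 1

Derivation:
unit clause [3] forces x3=T; simplify:
  drop -3 from [2, -3, -1] -> [2, -1]
  satisfied 1 clause(s); 4 remain; assigned so far: [3]
unit clause [-4] forces x4=F; simplify:
  satisfied 3 clause(s); 1 remain; assigned so far: [3, 4]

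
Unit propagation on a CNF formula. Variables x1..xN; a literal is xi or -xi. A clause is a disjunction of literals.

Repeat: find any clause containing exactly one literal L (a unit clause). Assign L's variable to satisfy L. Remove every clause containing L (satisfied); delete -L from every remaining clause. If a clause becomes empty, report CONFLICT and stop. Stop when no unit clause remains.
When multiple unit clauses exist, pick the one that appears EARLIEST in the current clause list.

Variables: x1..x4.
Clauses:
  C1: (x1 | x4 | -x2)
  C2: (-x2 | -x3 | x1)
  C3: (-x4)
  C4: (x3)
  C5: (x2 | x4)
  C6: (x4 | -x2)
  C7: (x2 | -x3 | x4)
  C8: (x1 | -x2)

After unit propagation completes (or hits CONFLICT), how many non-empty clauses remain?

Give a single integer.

Answer: 3

Derivation:
unit clause [-4] forces x4=F; simplify:
  drop 4 from [1, 4, -2] -> [1, -2]
  drop 4 from [2, 4] -> [2]
  drop 4 from [4, -2] -> [-2]
  drop 4 from [2, -3, 4] -> [2, -3]
  satisfied 1 clause(s); 7 remain; assigned so far: [4]
unit clause [3] forces x3=T; simplify:
  drop -3 from [-2, -3, 1] -> [-2, 1]
  drop -3 from [2, -3] -> [2]
  satisfied 1 clause(s); 6 remain; assigned so far: [3, 4]
unit clause [2] forces x2=T; simplify:
  drop -2 from [1, -2] -> [1]
  drop -2 from [-2, 1] -> [1]
  drop -2 from [-2] -> [] (empty!)
  drop -2 from [1, -2] -> [1]
  satisfied 2 clause(s); 4 remain; assigned so far: [2, 3, 4]
CONFLICT (empty clause)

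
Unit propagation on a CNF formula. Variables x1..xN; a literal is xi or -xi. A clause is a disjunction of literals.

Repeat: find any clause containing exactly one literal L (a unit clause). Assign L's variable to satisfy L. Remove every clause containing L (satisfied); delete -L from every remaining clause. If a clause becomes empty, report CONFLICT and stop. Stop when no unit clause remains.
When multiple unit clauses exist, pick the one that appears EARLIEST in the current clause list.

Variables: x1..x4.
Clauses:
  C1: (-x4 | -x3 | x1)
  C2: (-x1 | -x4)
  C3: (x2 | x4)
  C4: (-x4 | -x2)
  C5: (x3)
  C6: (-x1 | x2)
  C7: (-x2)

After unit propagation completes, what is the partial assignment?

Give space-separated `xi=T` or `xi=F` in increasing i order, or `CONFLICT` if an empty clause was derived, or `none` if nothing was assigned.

unit clause [3] forces x3=T; simplify:
  drop -3 from [-4, -3, 1] -> [-4, 1]
  satisfied 1 clause(s); 6 remain; assigned so far: [3]
unit clause [-2] forces x2=F; simplify:
  drop 2 from [2, 4] -> [4]
  drop 2 from [-1, 2] -> [-1]
  satisfied 2 clause(s); 4 remain; assigned so far: [2, 3]
unit clause [4] forces x4=T; simplify:
  drop -4 from [-4, 1] -> [1]
  drop -4 from [-1, -4] -> [-1]
  satisfied 1 clause(s); 3 remain; assigned so far: [2, 3, 4]
unit clause [1] forces x1=T; simplify:
  drop -1 from [-1] -> [] (empty!)
  drop -1 from [-1] -> [] (empty!)
  satisfied 1 clause(s); 2 remain; assigned so far: [1, 2, 3, 4]
CONFLICT (empty clause)

Answer: CONFLICT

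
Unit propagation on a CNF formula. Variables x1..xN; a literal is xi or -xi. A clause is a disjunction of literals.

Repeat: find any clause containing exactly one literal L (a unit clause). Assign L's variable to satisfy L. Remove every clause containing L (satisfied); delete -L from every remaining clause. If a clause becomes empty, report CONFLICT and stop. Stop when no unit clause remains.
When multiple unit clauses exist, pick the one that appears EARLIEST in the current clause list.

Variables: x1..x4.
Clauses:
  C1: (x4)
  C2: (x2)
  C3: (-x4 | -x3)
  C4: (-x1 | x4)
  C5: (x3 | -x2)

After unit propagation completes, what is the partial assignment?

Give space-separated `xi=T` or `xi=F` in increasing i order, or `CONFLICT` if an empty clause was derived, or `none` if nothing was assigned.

Answer: CONFLICT

Derivation:
unit clause [4] forces x4=T; simplify:
  drop -4 from [-4, -3] -> [-3]
  satisfied 2 clause(s); 3 remain; assigned so far: [4]
unit clause [2] forces x2=T; simplify:
  drop -2 from [3, -2] -> [3]
  satisfied 1 clause(s); 2 remain; assigned so far: [2, 4]
unit clause [-3] forces x3=F; simplify:
  drop 3 from [3] -> [] (empty!)
  satisfied 1 clause(s); 1 remain; assigned so far: [2, 3, 4]
CONFLICT (empty clause)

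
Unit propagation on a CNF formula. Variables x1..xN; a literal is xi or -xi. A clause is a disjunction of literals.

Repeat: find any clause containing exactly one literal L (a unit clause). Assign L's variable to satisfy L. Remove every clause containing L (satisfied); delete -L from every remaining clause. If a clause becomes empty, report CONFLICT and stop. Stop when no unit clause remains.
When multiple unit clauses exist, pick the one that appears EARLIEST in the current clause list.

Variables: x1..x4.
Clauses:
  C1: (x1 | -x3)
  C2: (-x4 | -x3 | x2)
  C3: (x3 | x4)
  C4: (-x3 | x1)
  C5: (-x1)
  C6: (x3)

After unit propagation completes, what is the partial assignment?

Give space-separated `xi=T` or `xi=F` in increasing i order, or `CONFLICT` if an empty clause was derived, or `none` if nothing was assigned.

Answer: CONFLICT

Derivation:
unit clause [-1] forces x1=F; simplify:
  drop 1 from [1, -3] -> [-3]
  drop 1 from [-3, 1] -> [-3]
  satisfied 1 clause(s); 5 remain; assigned so far: [1]
unit clause [-3] forces x3=F; simplify:
  drop 3 from [3, 4] -> [4]
  drop 3 from [3] -> [] (empty!)
  satisfied 3 clause(s); 2 remain; assigned so far: [1, 3]
CONFLICT (empty clause)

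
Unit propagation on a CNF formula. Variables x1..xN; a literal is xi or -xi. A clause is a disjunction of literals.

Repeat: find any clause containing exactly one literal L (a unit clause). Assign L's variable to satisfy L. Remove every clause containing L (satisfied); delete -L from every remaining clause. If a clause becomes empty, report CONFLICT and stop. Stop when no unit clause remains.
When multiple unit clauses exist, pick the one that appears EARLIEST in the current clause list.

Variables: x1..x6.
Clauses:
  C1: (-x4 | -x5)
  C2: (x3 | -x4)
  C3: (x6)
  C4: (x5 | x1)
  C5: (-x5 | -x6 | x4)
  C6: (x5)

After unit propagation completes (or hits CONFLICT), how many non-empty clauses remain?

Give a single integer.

unit clause [6] forces x6=T; simplify:
  drop -6 from [-5, -6, 4] -> [-5, 4]
  satisfied 1 clause(s); 5 remain; assigned so far: [6]
unit clause [5] forces x5=T; simplify:
  drop -5 from [-4, -5] -> [-4]
  drop -5 from [-5, 4] -> [4]
  satisfied 2 clause(s); 3 remain; assigned so far: [5, 6]
unit clause [-4] forces x4=F; simplify:
  drop 4 from [4] -> [] (empty!)
  satisfied 2 clause(s); 1 remain; assigned so far: [4, 5, 6]
CONFLICT (empty clause)

Answer: 0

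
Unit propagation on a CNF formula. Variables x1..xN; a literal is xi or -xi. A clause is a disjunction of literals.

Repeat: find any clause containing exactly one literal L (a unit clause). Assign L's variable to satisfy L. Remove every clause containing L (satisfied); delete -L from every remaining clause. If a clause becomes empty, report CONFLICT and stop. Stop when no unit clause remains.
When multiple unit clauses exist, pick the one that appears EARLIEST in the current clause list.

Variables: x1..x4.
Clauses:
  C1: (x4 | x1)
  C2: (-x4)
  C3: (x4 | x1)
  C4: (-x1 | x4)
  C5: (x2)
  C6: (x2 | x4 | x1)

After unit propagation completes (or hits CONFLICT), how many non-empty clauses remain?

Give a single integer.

Answer: 1

Derivation:
unit clause [-4] forces x4=F; simplify:
  drop 4 from [4, 1] -> [1]
  drop 4 from [4, 1] -> [1]
  drop 4 from [-1, 4] -> [-1]
  drop 4 from [2, 4, 1] -> [2, 1]
  satisfied 1 clause(s); 5 remain; assigned so far: [4]
unit clause [1] forces x1=T; simplify:
  drop -1 from [-1] -> [] (empty!)
  satisfied 3 clause(s); 2 remain; assigned so far: [1, 4]
CONFLICT (empty clause)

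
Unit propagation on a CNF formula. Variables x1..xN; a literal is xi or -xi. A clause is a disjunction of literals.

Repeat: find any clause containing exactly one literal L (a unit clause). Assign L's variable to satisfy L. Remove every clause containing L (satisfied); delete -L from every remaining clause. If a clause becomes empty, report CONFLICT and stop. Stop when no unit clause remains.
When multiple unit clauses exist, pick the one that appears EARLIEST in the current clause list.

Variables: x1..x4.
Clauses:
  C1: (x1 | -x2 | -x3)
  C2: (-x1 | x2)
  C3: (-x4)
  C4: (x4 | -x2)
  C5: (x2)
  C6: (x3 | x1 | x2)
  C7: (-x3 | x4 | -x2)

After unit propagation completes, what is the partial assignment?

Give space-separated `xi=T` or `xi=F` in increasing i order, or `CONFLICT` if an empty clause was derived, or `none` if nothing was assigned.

Answer: CONFLICT

Derivation:
unit clause [-4] forces x4=F; simplify:
  drop 4 from [4, -2] -> [-2]
  drop 4 from [-3, 4, -2] -> [-3, -2]
  satisfied 1 clause(s); 6 remain; assigned so far: [4]
unit clause [-2] forces x2=F; simplify:
  drop 2 from [-1, 2] -> [-1]
  drop 2 from [2] -> [] (empty!)
  drop 2 from [3, 1, 2] -> [3, 1]
  satisfied 3 clause(s); 3 remain; assigned so far: [2, 4]
CONFLICT (empty clause)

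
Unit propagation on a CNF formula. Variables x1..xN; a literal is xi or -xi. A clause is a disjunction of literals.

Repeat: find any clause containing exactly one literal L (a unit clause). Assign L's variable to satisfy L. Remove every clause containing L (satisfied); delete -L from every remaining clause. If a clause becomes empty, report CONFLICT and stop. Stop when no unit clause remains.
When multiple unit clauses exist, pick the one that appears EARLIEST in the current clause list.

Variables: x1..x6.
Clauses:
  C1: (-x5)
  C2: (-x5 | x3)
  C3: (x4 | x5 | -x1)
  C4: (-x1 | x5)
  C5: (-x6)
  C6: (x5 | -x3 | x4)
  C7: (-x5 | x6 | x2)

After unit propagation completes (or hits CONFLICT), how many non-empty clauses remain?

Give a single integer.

unit clause [-5] forces x5=F; simplify:
  drop 5 from [4, 5, -1] -> [4, -1]
  drop 5 from [-1, 5] -> [-1]
  drop 5 from [5, -3, 4] -> [-3, 4]
  satisfied 3 clause(s); 4 remain; assigned so far: [5]
unit clause [-1] forces x1=F; simplify:
  satisfied 2 clause(s); 2 remain; assigned so far: [1, 5]
unit clause [-6] forces x6=F; simplify:
  satisfied 1 clause(s); 1 remain; assigned so far: [1, 5, 6]

Answer: 1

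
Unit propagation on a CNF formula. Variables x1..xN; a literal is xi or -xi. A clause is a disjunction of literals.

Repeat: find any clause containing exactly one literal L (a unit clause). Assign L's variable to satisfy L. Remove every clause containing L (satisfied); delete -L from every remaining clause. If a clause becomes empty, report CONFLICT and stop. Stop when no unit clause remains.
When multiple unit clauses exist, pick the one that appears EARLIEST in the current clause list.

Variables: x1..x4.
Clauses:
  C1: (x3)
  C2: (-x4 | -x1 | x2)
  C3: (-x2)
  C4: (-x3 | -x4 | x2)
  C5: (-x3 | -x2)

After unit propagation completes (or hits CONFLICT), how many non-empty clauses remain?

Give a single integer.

unit clause [3] forces x3=T; simplify:
  drop -3 from [-3, -4, 2] -> [-4, 2]
  drop -3 from [-3, -2] -> [-2]
  satisfied 1 clause(s); 4 remain; assigned so far: [3]
unit clause [-2] forces x2=F; simplify:
  drop 2 from [-4, -1, 2] -> [-4, -1]
  drop 2 from [-4, 2] -> [-4]
  satisfied 2 clause(s); 2 remain; assigned so far: [2, 3]
unit clause [-4] forces x4=F; simplify:
  satisfied 2 clause(s); 0 remain; assigned so far: [2, 3, 4]

Answer: 0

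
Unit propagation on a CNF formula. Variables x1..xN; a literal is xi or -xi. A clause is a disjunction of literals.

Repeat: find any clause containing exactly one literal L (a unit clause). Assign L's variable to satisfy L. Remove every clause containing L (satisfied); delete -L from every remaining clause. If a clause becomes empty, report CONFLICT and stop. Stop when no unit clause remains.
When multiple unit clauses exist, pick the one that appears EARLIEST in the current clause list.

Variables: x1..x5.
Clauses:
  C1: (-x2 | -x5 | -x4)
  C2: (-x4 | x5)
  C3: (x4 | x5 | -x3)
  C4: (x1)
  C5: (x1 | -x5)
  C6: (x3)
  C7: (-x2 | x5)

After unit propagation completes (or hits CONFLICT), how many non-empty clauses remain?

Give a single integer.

unit clause [1] forces x1=T; simplify:
  satisfied 2 clause(s); 5 remain; assigned so far: [1]
unit clause [3] forces x3=T; simplify:
  drop -3 from [4, 5, -3] -> [4, 5]
  satisfied 1 clause(s); 4 remain; assigned so far: [1, 3]

Answer: 4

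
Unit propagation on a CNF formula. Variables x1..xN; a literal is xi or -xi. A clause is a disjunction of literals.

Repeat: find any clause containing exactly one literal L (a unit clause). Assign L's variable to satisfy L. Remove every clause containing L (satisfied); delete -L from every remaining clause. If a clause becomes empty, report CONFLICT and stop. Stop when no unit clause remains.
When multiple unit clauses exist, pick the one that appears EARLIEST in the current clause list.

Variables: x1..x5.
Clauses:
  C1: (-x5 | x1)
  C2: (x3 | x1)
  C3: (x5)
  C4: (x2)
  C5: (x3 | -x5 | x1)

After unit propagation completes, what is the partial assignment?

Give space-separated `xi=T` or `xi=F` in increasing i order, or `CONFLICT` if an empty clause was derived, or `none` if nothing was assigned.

Answer: x1=T x2=T x5=T

Derivation:
unit clause [5] forces x5=T; simplify:
  drop -5 from [-5, 1] -> [1]
  drop -5 from [3, -5, 1] -> [3, 1]
  satisfied 1 clause(s); 4 remain; assigned so far: [5]
unit clause [1] forces x1=T; simplify:
  satisfied 3 clause(s); 1 remain; assigned so far: [1, 5]
unit clause [2] forces x2=T; simplify:
  satisfied 1 clause(s); 0 remain; assigned so far: [1, 2, 5]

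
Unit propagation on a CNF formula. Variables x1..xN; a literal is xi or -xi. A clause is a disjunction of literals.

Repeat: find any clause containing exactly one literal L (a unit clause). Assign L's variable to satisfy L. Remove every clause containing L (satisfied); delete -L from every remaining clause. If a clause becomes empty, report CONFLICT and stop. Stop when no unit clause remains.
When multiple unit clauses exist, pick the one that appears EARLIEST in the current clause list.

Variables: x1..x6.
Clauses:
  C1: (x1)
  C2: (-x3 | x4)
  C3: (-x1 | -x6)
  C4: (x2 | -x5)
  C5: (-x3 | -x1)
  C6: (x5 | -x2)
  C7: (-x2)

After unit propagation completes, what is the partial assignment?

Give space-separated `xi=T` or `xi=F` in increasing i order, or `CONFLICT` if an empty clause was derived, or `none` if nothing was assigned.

unit clause [1] forces x1=T; simplify:
  drop -1 from [-1, -6] -> [-6]
  drop -1 from [-3, -1] -> [-3]
  satisfied 1 clause(s); 6 remain; assigned so far: [1]
unit clause [-6] forces x6=F; simplify:
  satisfied 1 clause(s); 5 remain; assigned so far: [1, 6]
unit clause [-3] forces x3=F; simplify:
  satisfied 2 clause(s); 3 remain; assigned so far: [1, 3, 6]
unit clause [-2] forces x2=F; simplify:
  drop 2 from [2, -5] -> [-5]
  satisfied 2 clause(s); 1 remain; assigned so far: [1, 2, 3, 6]
unit clause [-5] forces x5=F; simplify:
  satisfied 1 clause(s); 0 remain; assigned so far: [1, 2, 3, 5, 6]

Answer: x1=T x2=F x3=F x5=F x6=F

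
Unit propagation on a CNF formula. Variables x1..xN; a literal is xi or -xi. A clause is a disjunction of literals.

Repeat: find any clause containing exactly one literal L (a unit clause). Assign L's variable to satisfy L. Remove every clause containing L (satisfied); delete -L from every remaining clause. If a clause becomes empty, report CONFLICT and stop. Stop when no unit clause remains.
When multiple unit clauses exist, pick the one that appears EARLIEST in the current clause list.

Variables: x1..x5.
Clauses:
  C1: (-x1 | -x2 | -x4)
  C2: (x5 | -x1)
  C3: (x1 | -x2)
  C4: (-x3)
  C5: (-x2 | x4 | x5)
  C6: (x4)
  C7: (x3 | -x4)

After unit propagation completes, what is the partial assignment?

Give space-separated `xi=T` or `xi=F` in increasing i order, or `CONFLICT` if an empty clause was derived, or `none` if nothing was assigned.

unit clause [-3] forces x3=F; simplify:
  drop 3 from [3, -4] -> [-4]
  satisfied 1 clause(s); 6 remain; assigned so far: [3]
unit clause [4] forces x4=T; simplify:
  drop -4 from [-1, -2, -4] -> [-1, -2]
  drop -4 from [-4] -> [] (empty!)
  satisfied 2 clause(s); 4 remain; assigned so far: [3, 4]
CONFLICT (empty clause)

Answer: CONFLICT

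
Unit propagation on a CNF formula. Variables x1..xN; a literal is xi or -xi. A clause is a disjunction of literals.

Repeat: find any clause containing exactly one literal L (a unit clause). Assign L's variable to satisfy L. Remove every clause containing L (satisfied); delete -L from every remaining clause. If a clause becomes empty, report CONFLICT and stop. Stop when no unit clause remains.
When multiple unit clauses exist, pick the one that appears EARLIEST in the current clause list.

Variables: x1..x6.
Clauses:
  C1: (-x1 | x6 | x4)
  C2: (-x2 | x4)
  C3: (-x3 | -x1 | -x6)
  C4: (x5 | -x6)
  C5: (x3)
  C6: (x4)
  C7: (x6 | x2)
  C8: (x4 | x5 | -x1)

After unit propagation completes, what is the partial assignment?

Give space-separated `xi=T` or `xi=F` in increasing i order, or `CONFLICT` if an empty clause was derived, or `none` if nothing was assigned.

Answer: x3=T x4=T

Derivation:
unit clause [3] forces x3=T; simplify:
  drop -3 from [-3, -1, -6] -> [-1, -6]
  satisfied 1 clause(s); 7 remain; assigned so far: [3]
unit clause [4] forces x4=T; simplify:
  satisfied 4 clause(s); 3 remain; assigned so far: [3, 4]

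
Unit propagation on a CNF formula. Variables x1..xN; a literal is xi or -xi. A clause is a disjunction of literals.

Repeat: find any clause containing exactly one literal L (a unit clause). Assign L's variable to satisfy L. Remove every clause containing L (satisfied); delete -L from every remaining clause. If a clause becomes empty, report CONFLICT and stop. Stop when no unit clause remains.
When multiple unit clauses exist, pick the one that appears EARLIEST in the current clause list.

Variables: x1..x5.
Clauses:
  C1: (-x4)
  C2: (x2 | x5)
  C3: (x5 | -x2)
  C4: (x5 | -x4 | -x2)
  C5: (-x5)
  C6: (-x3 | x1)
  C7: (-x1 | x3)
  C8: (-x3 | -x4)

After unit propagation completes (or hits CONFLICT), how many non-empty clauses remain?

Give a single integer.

unit clause [-4] forces x4=F; simplify:
  satisfied 3 clause(s); 5 remain; assigned so far: [4]
unit clause [-5] forces x5=F; simplify:
  drop 5 from [2, 5] -> [2]
  drop 5 from [5, -2] -> [-2]
  satisfied 1 clause(s); 4 remain; assigned so far: [4, 5]
unit clause [2] forces x2=T; simplify:
  drop -2 from [-2] -> [] (empty!)
  satisfied 1 clause(s); 3 remain; assigned so far: [2, 4, 5]
CONFLICT (empty clause)

Answer: 2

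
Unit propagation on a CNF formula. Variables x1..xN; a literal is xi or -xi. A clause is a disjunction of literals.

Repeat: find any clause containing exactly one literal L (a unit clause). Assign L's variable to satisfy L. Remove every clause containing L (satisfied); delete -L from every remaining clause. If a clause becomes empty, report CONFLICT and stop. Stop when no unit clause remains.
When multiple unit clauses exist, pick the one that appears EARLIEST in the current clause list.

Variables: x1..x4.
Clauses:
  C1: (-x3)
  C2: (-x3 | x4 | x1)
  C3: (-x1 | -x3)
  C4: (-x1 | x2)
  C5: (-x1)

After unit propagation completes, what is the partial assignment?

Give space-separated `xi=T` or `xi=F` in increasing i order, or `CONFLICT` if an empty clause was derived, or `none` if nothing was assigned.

unit clause [-3] forces x3=F; simplify:
  satisfied 3 clause(s); 2 remain; assigned so far: [3]
unit clause [-1] forces x1=F; simplify:
  satisfied 2 clause(s); 0 remain; assigned so far: [1, 3]

Answer: x1=F x3=F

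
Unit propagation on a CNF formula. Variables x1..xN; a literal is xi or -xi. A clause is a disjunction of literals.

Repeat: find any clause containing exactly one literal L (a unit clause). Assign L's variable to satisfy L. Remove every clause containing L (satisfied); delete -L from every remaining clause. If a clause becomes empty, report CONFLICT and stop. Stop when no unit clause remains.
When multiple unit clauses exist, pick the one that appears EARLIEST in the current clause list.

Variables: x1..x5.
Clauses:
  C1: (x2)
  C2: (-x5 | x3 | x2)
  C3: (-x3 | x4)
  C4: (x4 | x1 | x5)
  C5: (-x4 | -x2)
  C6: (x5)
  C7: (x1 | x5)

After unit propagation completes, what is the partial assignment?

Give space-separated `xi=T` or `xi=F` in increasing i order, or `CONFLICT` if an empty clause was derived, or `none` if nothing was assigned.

unit clause [2] forces x2=T; simplify:
  drop -2 from [-4, -2] -> [-4]
  satisfied 2 clause(s); 5 remain; assigned so far: [2]
unit clause [-4] forces x4=F; simplify:
  drop 4 from [-3, 4] -> [-3]
  drop 4 from [4, 1, 5] -> [1, 5]
  satisfied 1 clause(s); 4 remain; assigned so far: [2, 4]
unit clause [-3] forces x3=F; simplify:
  satisfied 1 clause(s); 3 remain; assigned so far: [2, 3, 4]
unit clause [5] forces x5=T; simplify:
  satisfied 3 clause(s); 0 remain; assigned so far: [2, 3, 4, 5]

Answer: x2=T x3=F x4=F x5=T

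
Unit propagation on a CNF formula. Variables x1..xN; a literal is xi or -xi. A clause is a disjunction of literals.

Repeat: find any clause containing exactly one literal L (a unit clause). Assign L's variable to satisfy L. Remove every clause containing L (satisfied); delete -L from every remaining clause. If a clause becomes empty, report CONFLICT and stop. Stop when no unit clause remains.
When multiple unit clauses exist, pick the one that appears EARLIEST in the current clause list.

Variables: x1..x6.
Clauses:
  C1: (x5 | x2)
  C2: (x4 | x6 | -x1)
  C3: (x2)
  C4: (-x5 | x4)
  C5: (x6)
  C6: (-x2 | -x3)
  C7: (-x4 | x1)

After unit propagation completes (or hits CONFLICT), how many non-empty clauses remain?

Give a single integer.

unit clause [2] forces x2=T; simplify:
  drop -2 from [-2, -3] -> [-3]
  satisfied 2 clause(s); 5 remain; assigned so far: [2]
unit clause [6] forces x6=T; simplify:
  satisfied 2 clause(s); 3 remain; assigned so far: [2, 6]
unit clause [-3] forces x3=F; simplify:
  satisfied 1 clause(s); 2 remain; assigned so far: [2, 3, 6]

Answer: 2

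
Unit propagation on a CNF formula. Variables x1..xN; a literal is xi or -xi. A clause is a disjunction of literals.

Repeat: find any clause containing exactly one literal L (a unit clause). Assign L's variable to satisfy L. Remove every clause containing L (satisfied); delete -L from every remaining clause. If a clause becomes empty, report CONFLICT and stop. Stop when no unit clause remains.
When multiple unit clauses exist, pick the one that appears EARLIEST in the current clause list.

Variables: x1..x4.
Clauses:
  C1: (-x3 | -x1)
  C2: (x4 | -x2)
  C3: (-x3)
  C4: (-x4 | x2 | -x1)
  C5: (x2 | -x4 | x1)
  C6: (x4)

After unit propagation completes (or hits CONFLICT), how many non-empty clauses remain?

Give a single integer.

Answer: 2

Derivation:
unit clause [-3] forces x3=F; simplify:
  satisfied 2 clause(s); 4 remain; assigned so far: [3]
unit clause [4] forces x4=T; simplify:
  drop -4 from [-4, 2, -1] -> [2, -1]
  drop -4 from [2, -4, 1] -> [2, 1]
  satisfied 2 clause(s); 2 remain; assigned so far: [3, 4]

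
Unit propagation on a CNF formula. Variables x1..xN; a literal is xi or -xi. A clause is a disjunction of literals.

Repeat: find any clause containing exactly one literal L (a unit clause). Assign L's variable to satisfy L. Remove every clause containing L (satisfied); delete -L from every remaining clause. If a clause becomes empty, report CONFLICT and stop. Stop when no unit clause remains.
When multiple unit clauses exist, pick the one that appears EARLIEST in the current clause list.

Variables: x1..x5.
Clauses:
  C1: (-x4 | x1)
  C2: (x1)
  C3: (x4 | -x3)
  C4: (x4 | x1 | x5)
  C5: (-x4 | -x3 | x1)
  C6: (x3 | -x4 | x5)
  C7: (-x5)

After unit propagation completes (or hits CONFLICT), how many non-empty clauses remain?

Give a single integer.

Answer: 2

Derivation:
unit clause [1] forces x1=T; simplify:
  satisfied 4 clause(s); 3 remain; assigned so far: [1]
unit clause [-5] forces x5=F; simplify:
  drop 5 from [3, -4, 5] -> [3, -4]
  satisfied 1 clause(s); 2 remain; assigned so far: [1, 5]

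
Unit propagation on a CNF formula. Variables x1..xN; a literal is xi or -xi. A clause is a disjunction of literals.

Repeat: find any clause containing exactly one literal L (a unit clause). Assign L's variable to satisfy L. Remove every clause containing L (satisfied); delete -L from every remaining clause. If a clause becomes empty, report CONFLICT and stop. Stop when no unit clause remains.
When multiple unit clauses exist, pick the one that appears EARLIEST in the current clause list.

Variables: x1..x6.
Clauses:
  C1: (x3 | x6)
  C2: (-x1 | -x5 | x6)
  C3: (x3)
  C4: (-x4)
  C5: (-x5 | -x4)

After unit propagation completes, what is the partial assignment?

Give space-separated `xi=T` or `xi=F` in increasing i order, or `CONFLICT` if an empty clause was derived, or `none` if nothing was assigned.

Answer: x3=T x4=F

Derivation:
unit clause [3] forces x3=T; simplify:
  satisfied 2 clause(s); 3 remain; assigned so far: [3]
unit clause [-4] forces x4=F; simplify:
  satisfied 2 clause(s); 1 remain; assigned so far: [3, 4]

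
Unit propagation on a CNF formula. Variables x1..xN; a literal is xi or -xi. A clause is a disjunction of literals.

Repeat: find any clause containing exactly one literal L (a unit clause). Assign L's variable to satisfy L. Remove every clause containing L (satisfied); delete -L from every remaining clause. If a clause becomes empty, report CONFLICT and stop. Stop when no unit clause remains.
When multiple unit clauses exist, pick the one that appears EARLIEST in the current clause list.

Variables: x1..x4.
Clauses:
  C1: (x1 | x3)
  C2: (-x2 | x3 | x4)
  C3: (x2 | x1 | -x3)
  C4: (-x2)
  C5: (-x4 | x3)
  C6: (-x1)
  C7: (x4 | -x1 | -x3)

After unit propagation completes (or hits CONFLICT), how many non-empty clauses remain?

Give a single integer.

Answer: 0

Derivation:
unit clause [-2] forces x2=F; simplify:
  drop 2 from [2, 1, -3] -> [1, -3]
  satisfied 2 clause(s); 5 remain; assigned so far: [2]
unit clause [-1] forces x1=F; simplify:
  drop 1 from [1, 3] -> [3]
  drop 1 from [1, -3] -> [-3]
  satisfied 2 clause(s); 3 remain; assigned so far: [1, 2]
unit clause [3] forces x3=T; simplify:
  drop -3 from [-3] -> [] (empty!)
  satisfied 2 clause(s); 1 remain; assigned so far: [1, 2, 3]
CONFLICT (empty clause)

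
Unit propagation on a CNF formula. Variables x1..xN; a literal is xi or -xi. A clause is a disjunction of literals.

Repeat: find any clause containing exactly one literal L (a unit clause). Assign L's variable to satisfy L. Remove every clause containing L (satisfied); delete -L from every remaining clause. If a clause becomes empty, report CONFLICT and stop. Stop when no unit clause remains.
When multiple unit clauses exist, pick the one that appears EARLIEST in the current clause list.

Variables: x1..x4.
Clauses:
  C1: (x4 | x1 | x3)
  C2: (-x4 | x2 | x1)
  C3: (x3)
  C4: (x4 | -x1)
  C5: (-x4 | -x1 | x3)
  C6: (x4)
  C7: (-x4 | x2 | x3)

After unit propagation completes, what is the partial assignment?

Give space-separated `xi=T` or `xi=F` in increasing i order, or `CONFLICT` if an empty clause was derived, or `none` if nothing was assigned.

unit clause [3] forces x3=T; simplify:
  satisfied 4 clause(s); 3 remain; assigned so far: [3]
unit clause [4] forces x4=T; simplify:
  drop -4 from [-4, 2, 1] -> [2, 1]
  satisfied 2 clause(s); 1 remain; assigned so far: [3, 4]

Answer: x3=T x4=T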